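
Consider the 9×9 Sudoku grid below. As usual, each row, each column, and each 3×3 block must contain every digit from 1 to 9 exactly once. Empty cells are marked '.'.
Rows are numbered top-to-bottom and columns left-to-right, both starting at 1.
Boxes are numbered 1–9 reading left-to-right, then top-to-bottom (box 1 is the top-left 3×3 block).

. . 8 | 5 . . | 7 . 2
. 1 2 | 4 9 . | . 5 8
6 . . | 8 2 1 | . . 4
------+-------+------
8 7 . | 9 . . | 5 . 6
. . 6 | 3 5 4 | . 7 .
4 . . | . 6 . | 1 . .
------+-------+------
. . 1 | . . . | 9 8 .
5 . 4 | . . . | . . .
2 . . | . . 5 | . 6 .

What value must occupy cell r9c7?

Cell r9c7 itself could take any of {3, 4} by direct elimination.
Consider where 4 can go in column 7.
r2c7 is out (row 2 already has a 4).
r3c7 is out (row 3 already has a 4).
r5c7 is out (row 5 already has a 4).
r8c7 is out (row 8 already has a 4).
So the only cell in column 7 that can hold 4 is r9c7.
Therefore r9c7 = 4.

4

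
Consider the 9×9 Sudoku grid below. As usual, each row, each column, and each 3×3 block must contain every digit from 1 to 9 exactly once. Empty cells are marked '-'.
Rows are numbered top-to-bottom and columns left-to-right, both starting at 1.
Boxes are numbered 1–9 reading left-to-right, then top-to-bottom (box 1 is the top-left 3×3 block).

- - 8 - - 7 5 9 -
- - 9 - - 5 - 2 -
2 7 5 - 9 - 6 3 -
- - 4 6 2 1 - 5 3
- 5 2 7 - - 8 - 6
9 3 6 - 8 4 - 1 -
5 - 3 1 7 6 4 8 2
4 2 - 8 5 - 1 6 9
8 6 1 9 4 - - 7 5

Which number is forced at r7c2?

Row 7 already contains {1, 2, 3, 4, 5, 6, 7, 8}.
Column 2 already contains {2, 3, 5, 6, 7}.
Its 3×3 block (box 7) already contains {1, 2, 3, 4, 5, 6, 8}.
The only value from 1–9 not eliminated is 9, so r7c2 = 9.

9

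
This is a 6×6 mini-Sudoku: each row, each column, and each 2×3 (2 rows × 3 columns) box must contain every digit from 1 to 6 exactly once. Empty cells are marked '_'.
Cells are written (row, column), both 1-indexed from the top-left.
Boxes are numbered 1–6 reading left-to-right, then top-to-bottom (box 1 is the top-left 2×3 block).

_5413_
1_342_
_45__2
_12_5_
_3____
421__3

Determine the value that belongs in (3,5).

1

Cell (3,5) itself could take any of {1, 6} by direct elimination.
Consider where 1 can go in row 3.
(3,1) is out (column 1 already has a 1).
(3,4) is out (column 4 already has a 1).
So the only cell in row 3 that can hold 1 is (3,5).
Therefore (3,5) = 1.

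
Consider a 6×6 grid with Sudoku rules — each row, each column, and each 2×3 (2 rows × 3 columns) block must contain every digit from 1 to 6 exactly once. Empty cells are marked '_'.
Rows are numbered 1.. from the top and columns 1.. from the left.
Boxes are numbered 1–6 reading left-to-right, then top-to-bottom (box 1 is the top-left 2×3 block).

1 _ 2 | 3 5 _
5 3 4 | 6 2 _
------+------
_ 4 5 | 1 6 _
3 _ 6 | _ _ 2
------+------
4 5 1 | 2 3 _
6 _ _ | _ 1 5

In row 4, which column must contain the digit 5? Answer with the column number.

Consider where 5 can go in row 4.
row 4, column 2 is out (column 2 already has a 5).
row 4, column 5 is out (column 5 already has a 5).
So the only cell in row 4 that can hold 5 is row 4, column 4.
That is column 4.

4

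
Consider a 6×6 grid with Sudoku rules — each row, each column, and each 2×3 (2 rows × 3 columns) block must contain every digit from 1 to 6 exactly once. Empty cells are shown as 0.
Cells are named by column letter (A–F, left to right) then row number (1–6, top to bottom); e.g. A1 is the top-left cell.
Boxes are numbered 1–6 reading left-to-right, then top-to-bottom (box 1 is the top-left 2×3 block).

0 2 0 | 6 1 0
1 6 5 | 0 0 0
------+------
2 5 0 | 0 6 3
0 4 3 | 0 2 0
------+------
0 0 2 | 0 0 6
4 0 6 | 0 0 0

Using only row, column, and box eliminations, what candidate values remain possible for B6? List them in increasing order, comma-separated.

Row 6 already contains {4, 6}.
Column B already contains {2, 4, 5, 6}.
Its 2×3 block (box 5) already contains {2, 4, 6}.
Removing those from 1–6 leaves {1, 3} as the candidates for B6.

1,3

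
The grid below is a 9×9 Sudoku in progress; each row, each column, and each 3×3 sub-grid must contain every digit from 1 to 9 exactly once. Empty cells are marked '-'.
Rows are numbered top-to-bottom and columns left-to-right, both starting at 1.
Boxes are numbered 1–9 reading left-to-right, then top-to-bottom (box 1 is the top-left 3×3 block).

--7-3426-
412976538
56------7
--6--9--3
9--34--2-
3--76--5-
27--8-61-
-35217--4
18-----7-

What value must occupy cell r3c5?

Row 3 already contains {5, 6, 7}.
Column 5 already contains {1, 3, 4, 6, 7, 8}.
Its 3×3 block (box 2) already contains {3, 4, 6, 7, 9}.
The only value from 1–9 not eliminated is 2, so r3c5 = 2.

2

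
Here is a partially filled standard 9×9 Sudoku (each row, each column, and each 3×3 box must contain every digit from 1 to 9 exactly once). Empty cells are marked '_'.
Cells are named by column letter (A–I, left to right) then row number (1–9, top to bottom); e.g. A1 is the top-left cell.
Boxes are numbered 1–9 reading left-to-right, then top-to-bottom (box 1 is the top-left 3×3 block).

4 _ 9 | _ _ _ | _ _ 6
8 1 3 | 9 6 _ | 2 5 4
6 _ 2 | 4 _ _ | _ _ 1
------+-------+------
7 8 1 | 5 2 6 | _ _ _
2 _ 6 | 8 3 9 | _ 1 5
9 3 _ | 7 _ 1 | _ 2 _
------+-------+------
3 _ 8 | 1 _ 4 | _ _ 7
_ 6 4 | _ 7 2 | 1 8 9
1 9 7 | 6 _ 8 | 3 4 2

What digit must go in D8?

3

Row 8 already contains {1, 2, 4, 6, 7, 8, 9}.
Column D already contains {1, 4, 5, 6, 7, 8, 9}.
Its 3×3 block (box 8) already contains {1, 2, 4, 6, 7, 8}.
The only value from 1–9 not eliminated is 3, so D8 = 3.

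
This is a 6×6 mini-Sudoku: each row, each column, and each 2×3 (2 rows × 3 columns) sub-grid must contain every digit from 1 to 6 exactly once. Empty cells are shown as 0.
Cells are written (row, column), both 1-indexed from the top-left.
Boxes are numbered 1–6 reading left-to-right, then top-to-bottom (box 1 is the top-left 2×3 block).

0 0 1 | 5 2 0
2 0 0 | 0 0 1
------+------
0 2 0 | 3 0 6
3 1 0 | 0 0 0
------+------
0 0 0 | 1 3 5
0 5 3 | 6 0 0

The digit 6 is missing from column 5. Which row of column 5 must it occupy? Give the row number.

2

Consider where 6 can go in column 5.
(3,5) is out (row 3 already has a 6).
(4,5) is out (box 4 already has a 6).
(6,5) is out (row 6 already has a 6).
So the only cell in column 5 that can hold 6 is (2,5).
That is row 2.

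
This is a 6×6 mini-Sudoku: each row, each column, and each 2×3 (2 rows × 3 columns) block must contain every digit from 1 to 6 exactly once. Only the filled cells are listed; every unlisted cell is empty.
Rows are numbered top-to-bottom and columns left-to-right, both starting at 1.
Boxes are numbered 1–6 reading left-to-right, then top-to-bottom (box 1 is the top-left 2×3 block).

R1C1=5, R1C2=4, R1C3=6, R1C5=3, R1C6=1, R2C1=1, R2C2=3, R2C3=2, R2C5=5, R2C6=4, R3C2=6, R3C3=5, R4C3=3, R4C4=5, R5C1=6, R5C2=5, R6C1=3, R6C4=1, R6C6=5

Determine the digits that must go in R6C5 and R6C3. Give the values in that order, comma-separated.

6,4

For R6C5:
  Consider where 6 can go in row 6.
  R6C2 is out (column 2 already has a 6).
  R6C3 is out (column 3 already has a 6).
  So the only cell in row 6 that can hold 6 is R6C5.
  So R6C5 = 6.
For R6C3:
  Row 6 already contains {1, 3, 5}.
  Column 3 already contains {2, 3, 5, 6}.
  Its 2×3 block (box 5) already contains {3, 5, 6}.
  The only value from 1–6 not eliminated is 4, so R6C3 = 4.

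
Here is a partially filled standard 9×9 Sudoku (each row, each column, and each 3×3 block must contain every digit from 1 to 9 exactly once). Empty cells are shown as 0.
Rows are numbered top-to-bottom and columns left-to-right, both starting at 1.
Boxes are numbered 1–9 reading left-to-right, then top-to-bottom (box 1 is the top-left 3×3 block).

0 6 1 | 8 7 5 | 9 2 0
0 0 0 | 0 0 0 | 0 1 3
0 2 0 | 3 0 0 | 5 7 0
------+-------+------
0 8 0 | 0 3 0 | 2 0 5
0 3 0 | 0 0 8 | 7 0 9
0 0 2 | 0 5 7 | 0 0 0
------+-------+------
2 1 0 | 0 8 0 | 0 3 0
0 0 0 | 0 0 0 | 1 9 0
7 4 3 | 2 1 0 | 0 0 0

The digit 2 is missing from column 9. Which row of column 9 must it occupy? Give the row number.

8

Consider where 2 can go in column 9.
r1c9 is out (row 1 already has a 2).
r3c9 is out (row 3 already has a 2).
r6c9 is out (row 6 already has a 2).
r7c9 is out (row 7 already has a 2).
r9c9 is out (row 9 already has a 2).
So the only cell in column 9 that can hold 2 is r8c9.
That is row 8.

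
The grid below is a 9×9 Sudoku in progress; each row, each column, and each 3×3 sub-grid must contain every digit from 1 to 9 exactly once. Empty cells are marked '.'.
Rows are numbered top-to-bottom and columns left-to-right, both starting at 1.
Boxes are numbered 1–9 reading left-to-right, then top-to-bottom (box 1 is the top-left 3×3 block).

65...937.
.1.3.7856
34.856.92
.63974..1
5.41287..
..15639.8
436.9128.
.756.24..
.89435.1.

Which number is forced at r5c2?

Row 5 already contains {1, 2, 4, 5, 7, 8}.
Column 2 already contains {1, 3, 4, 5, 6, 7, 8}.
Its 3×3 block (box 4) already contains {1, 3, 4, 5, 6}.
The only value from 1–9 not eliminated is 9, so r5c2 = 9.

9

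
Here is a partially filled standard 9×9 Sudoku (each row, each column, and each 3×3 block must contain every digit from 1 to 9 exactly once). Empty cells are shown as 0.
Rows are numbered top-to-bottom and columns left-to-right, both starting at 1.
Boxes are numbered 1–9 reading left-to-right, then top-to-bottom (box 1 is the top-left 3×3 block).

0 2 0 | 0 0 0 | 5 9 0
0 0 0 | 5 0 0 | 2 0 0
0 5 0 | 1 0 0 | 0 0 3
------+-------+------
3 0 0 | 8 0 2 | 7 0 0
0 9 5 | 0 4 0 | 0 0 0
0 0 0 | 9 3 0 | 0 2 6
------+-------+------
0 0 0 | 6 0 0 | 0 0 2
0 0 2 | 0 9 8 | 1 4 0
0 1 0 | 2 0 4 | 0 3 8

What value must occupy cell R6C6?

5

Cell R6C6 itself could take any of {1, 5, 7} by direct elimination.
Consider where 5 can go in row 6.
R6C1 is out (box 4 already has a 5).
R6C2 is out (column 2 already has a 5).
R6C3 is out (column 3 already has a 5).
R6C7 is out (column 7 already has a 5).
So the only cell in row 6 that can hold 5 is R6C6.
Therefore R6C6 = 5.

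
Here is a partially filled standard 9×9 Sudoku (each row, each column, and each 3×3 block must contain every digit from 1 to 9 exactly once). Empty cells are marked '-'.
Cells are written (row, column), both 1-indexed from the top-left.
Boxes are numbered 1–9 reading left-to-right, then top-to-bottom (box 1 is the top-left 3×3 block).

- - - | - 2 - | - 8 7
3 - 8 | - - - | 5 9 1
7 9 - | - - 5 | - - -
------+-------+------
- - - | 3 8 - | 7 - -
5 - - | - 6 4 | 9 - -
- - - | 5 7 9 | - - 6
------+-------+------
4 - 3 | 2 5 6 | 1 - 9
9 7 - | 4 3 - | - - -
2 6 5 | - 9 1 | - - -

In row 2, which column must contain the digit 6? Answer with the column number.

Consider where 6 can go in row 2.
(2,2) is out (column 2 already has a 6).
(2,5) is out (column 5 already has a 6).
(2,6) is out (column 6 already has a 6).
So the only cell in row 2 that can hold 6 is (2,4).
That is column 4.

4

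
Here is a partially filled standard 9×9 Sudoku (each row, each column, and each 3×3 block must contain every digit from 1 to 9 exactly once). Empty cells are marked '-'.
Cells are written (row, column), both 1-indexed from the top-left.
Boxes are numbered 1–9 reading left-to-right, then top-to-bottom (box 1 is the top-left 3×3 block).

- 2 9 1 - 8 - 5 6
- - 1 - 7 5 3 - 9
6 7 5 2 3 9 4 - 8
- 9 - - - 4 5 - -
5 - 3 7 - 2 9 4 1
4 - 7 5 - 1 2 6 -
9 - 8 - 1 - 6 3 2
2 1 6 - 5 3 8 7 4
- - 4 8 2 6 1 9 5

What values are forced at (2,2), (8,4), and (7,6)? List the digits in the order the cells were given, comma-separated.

For (2,2):
  Consider where 4 can go in box 1.
  (1,1) is out (column 1 already has a 4).
  (2,1) is out (column 1 already has a 4).
  So the only cell in box 1 that can hold 4 is (2,2).
  So (2,2) = 4.
For (8,4):
  Row 8 already contains {1, 2, 3, 4, 5, 6, 7, 8}.
  Column 4 already contains {1, 2, 5, 7, 8}.
  Its 3×3 block (box 8) already contains {1, 2, 3, 5, 6, 8}.
  The only value from 1–9 not eliminated is 9, so (8,4) = 9.
For (7,6):
  Row 7 already contains {1, 2, 3, 6, 8, 9}.
  Column 6 already contains {1, 2, 3, 4, 5, 6, 8, 9}.
  Its 3×3 block (box 8) already contains {1, 2, 3, 5, 6, 8}.
  The only value from 1–9 not eliminated is 7, so (7,6) = 7.

4,9,7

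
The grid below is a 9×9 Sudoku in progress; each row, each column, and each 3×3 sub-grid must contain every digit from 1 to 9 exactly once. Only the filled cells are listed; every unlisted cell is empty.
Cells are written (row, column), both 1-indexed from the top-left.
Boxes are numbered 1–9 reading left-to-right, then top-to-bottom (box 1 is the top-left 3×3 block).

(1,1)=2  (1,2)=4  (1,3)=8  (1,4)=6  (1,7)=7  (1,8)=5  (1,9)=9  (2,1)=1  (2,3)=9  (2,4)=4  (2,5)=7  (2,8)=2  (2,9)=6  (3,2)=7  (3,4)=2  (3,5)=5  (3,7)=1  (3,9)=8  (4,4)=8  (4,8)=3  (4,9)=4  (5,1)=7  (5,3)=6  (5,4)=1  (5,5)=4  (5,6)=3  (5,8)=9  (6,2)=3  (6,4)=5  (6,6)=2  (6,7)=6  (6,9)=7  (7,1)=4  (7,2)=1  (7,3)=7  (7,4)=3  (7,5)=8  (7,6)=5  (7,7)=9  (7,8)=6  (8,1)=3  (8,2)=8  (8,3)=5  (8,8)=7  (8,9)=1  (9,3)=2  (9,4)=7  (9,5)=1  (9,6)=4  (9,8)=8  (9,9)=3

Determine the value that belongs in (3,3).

3

Row 3 already contains {1, 2, 5, 7, 8}.
Column 3 already contains {2, 5, 6, 7, 8, 9}.
Its 3×3 block (box 1) already contains {1, 2, 4, 7, 8, 9}.
The only value from 1–9 not eliminated is 3, so (3,3) = 3.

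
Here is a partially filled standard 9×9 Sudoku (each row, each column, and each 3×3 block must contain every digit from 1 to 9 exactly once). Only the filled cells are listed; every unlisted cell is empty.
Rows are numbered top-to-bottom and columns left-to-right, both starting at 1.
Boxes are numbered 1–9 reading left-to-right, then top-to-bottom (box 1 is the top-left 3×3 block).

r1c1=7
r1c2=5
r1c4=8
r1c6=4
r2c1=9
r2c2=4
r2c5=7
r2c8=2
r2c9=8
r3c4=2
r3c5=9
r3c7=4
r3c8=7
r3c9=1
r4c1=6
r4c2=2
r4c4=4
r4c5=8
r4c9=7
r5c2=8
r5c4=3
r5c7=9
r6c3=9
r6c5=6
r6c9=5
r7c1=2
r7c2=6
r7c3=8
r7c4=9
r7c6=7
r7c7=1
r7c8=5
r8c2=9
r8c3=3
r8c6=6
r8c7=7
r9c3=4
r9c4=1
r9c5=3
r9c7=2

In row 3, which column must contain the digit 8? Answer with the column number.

Consider where 8 can go in row 3.
r3c2 is out (column 2 already has a 8).
r3c3 is out (column 3 already has a 8).
r3c6 is out (box 2 already has a 8).
So the only cell in row 3 that can hold 8 is r3c1.
That is column 1.

1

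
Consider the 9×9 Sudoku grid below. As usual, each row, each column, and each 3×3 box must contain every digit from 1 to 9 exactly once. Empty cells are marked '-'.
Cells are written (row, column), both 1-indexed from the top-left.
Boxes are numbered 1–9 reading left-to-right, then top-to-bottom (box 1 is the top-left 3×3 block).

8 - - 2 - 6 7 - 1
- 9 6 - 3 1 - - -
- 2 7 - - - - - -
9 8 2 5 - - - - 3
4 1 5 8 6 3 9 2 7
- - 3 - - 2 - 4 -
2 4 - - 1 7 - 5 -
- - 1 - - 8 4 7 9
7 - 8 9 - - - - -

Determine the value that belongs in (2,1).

Row 2 already contains {1, 3, 6, 9}.
Column 1 already contains {2, 4, 7, 8, 9}.
Its 3×3 block (box 1) already contains {2, 6, 7, 8, 9}.
The only value from 1–9 not eliminated is 5, so (2,1) = 5.

5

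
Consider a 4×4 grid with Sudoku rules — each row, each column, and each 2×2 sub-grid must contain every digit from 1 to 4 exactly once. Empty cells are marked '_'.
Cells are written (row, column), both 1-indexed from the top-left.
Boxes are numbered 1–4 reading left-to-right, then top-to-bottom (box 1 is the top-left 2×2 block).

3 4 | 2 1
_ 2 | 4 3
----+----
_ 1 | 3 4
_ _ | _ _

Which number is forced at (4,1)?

Cell (4,1) itself could take any of {2, 4} by direct elimination.
Consider where 4 can go in column 1.
(2,1) is out (row 2 already has a 4).
(3,1) is out (row 3 already has a 4).
So the only cell in column 1 that can hold 4 is (4,1).
Therefore (4,1) = 4.

4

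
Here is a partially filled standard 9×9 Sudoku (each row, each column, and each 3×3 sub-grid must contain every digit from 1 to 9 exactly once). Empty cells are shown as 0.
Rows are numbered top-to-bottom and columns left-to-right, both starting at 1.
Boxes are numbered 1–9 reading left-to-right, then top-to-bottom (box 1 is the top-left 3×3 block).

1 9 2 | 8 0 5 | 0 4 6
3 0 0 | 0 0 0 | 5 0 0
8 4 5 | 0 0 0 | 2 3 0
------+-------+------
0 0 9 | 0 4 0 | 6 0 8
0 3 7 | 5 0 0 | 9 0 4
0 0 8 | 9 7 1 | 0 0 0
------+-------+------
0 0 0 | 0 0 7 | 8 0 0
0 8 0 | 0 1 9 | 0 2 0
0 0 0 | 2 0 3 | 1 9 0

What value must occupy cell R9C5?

8

Cell R9C5 itself could take any of {5, 6, 8} by direct elimination.
Consider where 8 can go in box 8.
R7C4 is out (row 7 already has a 8).
R7C5 is out (row 7 already has a 8).
R8C4 is out (row 8 already has a 8).
So the only cell in box 8 that can hold 8 is R9C5.
Therefore R9C5 = 8.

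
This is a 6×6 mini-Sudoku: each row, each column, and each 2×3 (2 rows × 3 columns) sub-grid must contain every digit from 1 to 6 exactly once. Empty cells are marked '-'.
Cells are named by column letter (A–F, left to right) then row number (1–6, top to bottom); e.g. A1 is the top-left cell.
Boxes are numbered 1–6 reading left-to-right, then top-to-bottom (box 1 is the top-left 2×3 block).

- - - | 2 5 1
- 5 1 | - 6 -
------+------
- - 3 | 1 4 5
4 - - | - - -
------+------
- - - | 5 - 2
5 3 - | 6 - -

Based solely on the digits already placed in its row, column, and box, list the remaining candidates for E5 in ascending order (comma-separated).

Row 5 already contains {2, 5}.
Column E already contains {4, 5, 6}.
Its 2×3 block (box 6) already contains {2, 5, 6}.
Removing those from 1–6 leaves {1, 3} as the candidates for E5.

1,3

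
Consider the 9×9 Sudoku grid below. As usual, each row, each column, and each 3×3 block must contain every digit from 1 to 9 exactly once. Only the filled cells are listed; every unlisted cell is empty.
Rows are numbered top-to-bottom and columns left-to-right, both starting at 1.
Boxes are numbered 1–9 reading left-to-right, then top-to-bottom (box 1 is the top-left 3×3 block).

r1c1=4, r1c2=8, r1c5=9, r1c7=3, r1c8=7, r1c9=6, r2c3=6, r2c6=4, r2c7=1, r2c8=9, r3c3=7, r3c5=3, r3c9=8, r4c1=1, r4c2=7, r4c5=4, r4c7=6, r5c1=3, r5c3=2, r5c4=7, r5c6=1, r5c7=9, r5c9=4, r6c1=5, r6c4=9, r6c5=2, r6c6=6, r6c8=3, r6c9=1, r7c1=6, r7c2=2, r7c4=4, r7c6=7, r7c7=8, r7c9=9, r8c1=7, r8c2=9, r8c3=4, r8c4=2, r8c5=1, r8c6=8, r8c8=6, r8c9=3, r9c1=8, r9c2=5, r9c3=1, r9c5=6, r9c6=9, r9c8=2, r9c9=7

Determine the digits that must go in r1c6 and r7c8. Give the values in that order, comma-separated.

For r1c6:
  Consider where 2 can go in row 1.
  r1c3 is out (column 3 already has a 2).
  r1c4 is out (column 4 already has a 2).
  So the only cell in row 1 that can hold 2 is r1c6.
  So r1c6 = 2.
For r7c8:
  Consider where 1 can go in box 9.
  r8c7 is out (row 8 already has a 1).
  r9c7 is out (row 9 already has a 1).
  So the only cell in box 9 that can hold 1 is r7c8.
  So r7c8 = 1.

2,1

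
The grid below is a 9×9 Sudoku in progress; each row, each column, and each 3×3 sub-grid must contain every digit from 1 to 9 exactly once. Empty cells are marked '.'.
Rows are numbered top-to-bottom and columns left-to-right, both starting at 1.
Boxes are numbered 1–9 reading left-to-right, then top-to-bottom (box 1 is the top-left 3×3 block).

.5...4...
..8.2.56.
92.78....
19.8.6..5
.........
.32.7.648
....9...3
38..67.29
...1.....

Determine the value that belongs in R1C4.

6

Cell R1C4 itself could take any of {3, 6, 9} by direct elimination.
Consider where 6 can go in column 4.
R2C4 is out (row 2 already has a 6).
R5C4 is out (box 5 already has a 6).
R6C4 is out (row 6 already has a 6).
R7C4 is out (box 8 already has a 6).
R8C4 is out (row 8 already has a 6).
So the only cell in column 4 that can hold 6 is R1C4.
Therefore R1C4 = 6.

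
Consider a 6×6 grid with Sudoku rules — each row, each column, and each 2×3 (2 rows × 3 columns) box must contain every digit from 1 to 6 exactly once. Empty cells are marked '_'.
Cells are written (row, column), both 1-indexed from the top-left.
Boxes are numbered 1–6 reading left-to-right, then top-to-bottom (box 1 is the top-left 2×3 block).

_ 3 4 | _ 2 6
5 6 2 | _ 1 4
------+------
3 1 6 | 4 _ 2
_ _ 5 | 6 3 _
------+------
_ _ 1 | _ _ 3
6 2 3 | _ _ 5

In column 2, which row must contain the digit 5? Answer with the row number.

5

Consider where 5 can go in column 2.
(4,2) is out (row 4 already has a 5).
So the only cell in column 2 that can hold 5 is (5,2).
That is row 5.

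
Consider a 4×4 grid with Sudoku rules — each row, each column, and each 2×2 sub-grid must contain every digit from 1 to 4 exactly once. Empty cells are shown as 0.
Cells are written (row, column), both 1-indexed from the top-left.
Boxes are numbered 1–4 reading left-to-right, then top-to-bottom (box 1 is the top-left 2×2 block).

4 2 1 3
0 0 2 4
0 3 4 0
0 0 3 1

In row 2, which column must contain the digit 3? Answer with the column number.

Consider where 3 can go in row 2.
(2,2) is out (column 2 already has a 3).
So the only cell in row 2 that can hold 3 is (2,1).
That is column 1.

1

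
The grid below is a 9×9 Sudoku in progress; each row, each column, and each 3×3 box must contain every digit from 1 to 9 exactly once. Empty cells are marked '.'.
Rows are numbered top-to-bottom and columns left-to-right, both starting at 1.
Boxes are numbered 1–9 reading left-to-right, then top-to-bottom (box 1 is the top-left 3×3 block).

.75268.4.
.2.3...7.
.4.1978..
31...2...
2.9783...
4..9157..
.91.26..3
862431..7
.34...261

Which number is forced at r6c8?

3

Cell r6c8 itself could take any of {2, 3, 8} by direct elimination.
Consider where 3 can go in row 6.
r6c2 is out (column 2 already has a 3).
r6c3 is out (box 4 already has a 3).
r6c9 is out (column 9 already has a 3).
So the only cell in row 6 that can hold 3 is r6c8.
Therefore r6c8 = 3.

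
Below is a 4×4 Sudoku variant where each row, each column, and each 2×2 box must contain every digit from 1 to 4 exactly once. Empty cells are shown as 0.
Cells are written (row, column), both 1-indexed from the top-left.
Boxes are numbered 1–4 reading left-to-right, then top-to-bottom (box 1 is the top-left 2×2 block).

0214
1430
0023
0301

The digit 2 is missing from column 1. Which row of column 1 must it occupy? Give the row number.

Consider where 2 can go in column 1.
(1,1) is out (row 1 already has a 2).
(3,1) is out (row 3 already has a 2).
So the only cell in column 1 that can hold 2 is (4,1).
That is row 4.

4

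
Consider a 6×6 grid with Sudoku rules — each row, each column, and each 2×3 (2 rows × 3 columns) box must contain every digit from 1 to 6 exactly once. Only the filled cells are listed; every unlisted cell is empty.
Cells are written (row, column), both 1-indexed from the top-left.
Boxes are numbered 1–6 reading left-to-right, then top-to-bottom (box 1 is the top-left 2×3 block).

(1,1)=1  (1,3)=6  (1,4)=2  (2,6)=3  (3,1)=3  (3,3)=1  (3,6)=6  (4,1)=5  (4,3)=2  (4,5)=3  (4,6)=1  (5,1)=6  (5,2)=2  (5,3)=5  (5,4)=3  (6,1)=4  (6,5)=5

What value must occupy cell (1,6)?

5

Cell (1,6) itself could take any of {4, 5} by direct elimination.
Consider where 5 can go in column 6.
(5,6) is out (row 5 already has a 5).
(6,6) is out (row 6 already has a 5).
So the only cell in column 6 that can hold 5 is (1,6).
Therefore (1,6) = 5.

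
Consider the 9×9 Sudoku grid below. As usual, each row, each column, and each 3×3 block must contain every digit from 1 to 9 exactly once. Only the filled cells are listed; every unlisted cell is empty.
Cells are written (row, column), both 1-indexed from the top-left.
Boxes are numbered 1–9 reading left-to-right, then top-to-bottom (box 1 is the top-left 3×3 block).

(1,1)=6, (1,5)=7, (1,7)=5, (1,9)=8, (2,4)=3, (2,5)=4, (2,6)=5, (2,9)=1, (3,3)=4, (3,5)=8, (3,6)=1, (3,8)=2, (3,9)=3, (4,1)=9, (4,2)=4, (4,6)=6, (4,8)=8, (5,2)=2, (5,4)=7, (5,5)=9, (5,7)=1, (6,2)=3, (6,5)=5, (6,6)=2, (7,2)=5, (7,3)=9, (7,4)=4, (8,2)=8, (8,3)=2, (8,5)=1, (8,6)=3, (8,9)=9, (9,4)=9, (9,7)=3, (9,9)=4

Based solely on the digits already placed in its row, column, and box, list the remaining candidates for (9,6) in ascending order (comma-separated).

7,8

Row 9 already contains {3, 4, 9}.
Column 6 already contains {1, 2, 3, 5, 6}.
Its 3×3 block (box 8) already contains {1, 3, 4, 9}.
Removing those from 1–9 leaves {7, 8} as the candidates for (9,6).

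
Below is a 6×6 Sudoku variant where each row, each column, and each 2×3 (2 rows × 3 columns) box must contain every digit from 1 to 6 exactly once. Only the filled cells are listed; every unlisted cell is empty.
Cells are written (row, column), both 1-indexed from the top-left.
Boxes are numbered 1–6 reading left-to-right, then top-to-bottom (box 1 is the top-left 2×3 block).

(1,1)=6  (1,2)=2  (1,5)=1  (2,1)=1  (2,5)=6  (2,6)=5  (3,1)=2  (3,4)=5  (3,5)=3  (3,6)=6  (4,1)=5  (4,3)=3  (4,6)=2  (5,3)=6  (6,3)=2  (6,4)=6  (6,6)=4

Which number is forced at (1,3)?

Cell (1,3) itself could take any of {4, 5} by direct elimination.
Consider where 5 can go in column 3.
(2,3) is out (row 2 already has a 5).
(3,3) is out (row 3 already has a 5).
So the only cell in column 3 that can hold 5 is (1,3).
Therefore (1,3) = 5.

5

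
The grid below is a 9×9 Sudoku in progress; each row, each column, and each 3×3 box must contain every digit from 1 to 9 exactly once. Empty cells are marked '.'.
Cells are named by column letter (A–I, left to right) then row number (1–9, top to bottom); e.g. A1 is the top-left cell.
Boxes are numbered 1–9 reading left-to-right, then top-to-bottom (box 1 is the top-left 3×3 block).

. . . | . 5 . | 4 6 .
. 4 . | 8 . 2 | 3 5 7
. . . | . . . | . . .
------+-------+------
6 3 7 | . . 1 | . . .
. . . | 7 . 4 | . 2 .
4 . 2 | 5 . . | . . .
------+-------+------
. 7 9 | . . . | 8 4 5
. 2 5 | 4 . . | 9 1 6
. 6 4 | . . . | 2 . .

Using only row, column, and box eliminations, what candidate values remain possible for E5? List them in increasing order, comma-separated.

Row 5 already contains {2, 4, 7}.
Column E already contains {5}.
Its 3×3 block (box 5) already contains {1, 4, 5, 7}.
Removing those from 1–9 leaves {3, 6, 8, 9} as the candidates for E5.

3,6,8,9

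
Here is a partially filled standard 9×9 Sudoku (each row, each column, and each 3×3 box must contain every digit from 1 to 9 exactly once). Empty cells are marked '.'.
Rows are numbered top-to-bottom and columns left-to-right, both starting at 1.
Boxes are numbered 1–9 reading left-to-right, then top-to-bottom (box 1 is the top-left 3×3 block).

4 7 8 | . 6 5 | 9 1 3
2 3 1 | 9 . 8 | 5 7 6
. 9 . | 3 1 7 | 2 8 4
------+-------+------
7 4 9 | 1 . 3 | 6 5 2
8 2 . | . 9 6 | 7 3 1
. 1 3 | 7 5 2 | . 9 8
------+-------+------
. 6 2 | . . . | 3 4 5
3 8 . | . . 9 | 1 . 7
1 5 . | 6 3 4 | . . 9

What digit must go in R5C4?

4

Row 5 already contains {1, 2, 3, 6, 7, 8, 9}.
Column 4 already contains {1, 3, 6, 7, 9}.
Its 3×3 block (box 5) already contains {1, 2, 3, 5, 6, 7, 9}.
The only value from 1–9 not eliminated is 4, so R5C4 = 4.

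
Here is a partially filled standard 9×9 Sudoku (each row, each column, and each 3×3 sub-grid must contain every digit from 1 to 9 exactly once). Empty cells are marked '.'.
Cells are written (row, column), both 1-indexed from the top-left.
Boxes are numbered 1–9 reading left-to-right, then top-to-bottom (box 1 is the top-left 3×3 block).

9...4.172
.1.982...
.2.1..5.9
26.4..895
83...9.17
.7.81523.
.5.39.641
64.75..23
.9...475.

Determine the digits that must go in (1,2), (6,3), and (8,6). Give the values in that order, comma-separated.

8,9,1

For (1,2):
  Row 1 already contains {1, 2, 4, 7, 9}.
  Column 2 already contains {1, 2, 3, 4, 5, 6, 7, 9}.
  Its 3×3 block (box 1) already contains {1, 2, 9}.
  The only value from 1–9 not eliminated is 8, so (1,2) = 8.
For (6,3):
  Consider where 9 can go in column 3.
  (1,3) is out (row 1 already has a 9). (2,3) is out (row 2 already has a 9). (3,3) is out (row 3 already has a 9). (4,3) is out (row 4 already has a 9). The remaining empty cells in column 3 are similarly blocked.
  So the only cell in column 3 that can hold 9 is (6,3).
  So (6,3) = 9.
For (8,6):
  Consider where 1 can go in column 6.
  (1,6) is out (row 1 already has a 1).
  (3,6) is out (row 3 already has a 1).
  (4,6) is out (box 5 already has a 1).
  (7,6) is out (row 7 already has a 1).
  So the only cell in column 6 that can hold 1 is (8,6).
  So (8,6) = 1.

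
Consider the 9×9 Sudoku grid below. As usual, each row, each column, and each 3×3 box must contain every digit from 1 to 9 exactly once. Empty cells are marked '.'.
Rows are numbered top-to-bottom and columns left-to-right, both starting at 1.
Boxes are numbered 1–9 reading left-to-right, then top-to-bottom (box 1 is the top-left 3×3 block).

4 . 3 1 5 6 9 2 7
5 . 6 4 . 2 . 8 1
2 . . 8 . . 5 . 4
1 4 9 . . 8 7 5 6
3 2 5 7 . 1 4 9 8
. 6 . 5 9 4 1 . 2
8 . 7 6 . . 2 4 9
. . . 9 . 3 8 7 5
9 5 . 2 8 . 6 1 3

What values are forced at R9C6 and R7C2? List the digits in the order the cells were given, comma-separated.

7,3

For R9C6:
  Row 9 already contains {1, 2, 3, 5, 6, 8, 9}.
  Column 6 already contains {1, 2, 3, 4, 6, 8}.
  Its 3×3 block (box 8) already contains {2, 3, 6, 8, 9}.
  The only value from 1–9 not eliminated is 7, so R9C6 = 7.
For R7C2:
  Consider where 3 can go in row 7.
  R7C5 is out (box 8 already has a 3).
  R7C6 is out (column 6 already has a 3).
  So the only cell in row 7 that can hold 3 is R7C2.
  So R7C2 = 3.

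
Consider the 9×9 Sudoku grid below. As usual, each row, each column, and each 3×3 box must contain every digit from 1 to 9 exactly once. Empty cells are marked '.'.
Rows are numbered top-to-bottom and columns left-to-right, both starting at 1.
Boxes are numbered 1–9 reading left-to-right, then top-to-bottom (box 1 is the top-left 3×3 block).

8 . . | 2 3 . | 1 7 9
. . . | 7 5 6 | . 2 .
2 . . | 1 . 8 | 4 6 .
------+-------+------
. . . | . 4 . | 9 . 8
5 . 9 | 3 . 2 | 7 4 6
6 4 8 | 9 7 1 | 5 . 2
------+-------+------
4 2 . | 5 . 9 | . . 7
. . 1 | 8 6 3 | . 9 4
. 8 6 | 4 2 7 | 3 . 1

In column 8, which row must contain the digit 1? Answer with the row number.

4

Consider where 1 can go in column 8.
r6c8 is out (row 6 already has a 1).
r7c8 is out (box 9 already has a 1).
r9c8 is out (row 9 already has a 1).
So the only cell in column 8 that can hold 1 is r4c8.
That is row 4.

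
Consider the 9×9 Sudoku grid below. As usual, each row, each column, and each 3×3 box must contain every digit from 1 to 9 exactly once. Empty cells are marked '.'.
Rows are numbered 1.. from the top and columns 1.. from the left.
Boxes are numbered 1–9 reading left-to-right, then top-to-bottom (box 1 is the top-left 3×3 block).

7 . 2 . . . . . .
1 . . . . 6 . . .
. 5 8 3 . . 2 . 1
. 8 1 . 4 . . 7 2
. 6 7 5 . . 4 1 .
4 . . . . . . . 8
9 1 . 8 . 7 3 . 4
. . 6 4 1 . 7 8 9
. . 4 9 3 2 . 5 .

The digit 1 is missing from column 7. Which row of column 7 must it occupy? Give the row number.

9

Consider where 1 can go in column 7.
row 1, column 7 is out (box 3 already has a 1).
row 2, column 7 is out (row 2 already has a 1).
row 4, column 7 is out (row 4 already has a 1).
row 6, column 7 is out (box 6 already has a 1).
So the only cell in column 7 that can hold 1 is row 9, column 7.
That is row 9.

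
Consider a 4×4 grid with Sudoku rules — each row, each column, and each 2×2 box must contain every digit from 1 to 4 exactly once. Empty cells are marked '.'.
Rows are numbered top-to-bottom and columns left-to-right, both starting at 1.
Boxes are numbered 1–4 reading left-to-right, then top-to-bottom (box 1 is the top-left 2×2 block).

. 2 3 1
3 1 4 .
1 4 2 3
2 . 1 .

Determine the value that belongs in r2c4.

2

Row 2 already contains {1, 3, 4}.
Column 4 already contains {1, 3}.
Its 2×2 block (box 2) already contains {1, 3, 4}.
The only value from 1–4 not eliminated is 2, so r2c4 = 2.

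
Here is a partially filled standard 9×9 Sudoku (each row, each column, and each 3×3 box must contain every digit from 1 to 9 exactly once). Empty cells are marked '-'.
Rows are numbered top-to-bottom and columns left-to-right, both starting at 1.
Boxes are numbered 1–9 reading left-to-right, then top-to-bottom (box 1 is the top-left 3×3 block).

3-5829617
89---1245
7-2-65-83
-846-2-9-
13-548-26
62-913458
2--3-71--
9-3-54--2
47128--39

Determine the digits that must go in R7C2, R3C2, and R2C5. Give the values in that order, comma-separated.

5,1,3

For R7C2:
  Consider where 5 can go in box 7.
  R7C3 is out (column 3 already has a 5).
  R8C2 is out (row 8 already has a 5).
  So the only cell in box 7 that can hold 5 is R7C2.
  So R7C2 = 5.
For R3C2:
  Consider where 1 can go in row 3.
  R3C4 is out (box 2 already has a 1).
  R3C7 is out (column 7 already has a 1).
  So the only cell in row 3 that can hold 1 is R3C2.
  So R3C2 = 1.
For R2C5:
  Consider where 3 can go in row 2.
  R2C3 is out (column 3 already has a 3).
  R2C4 is out (column 4 already has a 3).
  So the only cell in row 2 that can hold 3 is R2C5.
  So R2C5 = 3.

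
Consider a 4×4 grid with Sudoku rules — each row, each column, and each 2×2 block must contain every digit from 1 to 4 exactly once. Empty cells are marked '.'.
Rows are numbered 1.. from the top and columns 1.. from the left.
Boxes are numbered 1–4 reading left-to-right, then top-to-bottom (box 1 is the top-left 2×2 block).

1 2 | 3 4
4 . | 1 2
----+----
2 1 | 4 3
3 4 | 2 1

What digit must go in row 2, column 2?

Row 2 already contains {1, 2, 4}.
Column 2 already contains {1, 2, 4}.
Its 2×2 block (box 1) already contains {1, 2, 4}.
The only value from 1–4 not eliminated is 3, so row 2, column 2 = 3.

3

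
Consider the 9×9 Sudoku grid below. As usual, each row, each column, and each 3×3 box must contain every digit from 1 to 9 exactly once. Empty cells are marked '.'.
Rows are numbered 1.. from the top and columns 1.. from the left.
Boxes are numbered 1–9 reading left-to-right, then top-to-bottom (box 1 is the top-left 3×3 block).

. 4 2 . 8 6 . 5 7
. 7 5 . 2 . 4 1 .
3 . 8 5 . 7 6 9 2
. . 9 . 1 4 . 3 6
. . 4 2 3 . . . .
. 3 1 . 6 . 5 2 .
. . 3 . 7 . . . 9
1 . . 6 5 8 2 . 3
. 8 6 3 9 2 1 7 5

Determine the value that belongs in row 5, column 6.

Cell row 5, column 6 itself could take any of {5, 9} by direct elimination.
Consider where 5 can go in column 6.
row 2, column 6 is out (row 2 already has a 5).
row 6, column 6 is out (row 6 already has a 5).
row 7, column 6 is out (box 8 already has a 5).
So the only cell in column 6 that can hold 5 is row 5, column 6.
Therefore row 5, column 6 = 5.

5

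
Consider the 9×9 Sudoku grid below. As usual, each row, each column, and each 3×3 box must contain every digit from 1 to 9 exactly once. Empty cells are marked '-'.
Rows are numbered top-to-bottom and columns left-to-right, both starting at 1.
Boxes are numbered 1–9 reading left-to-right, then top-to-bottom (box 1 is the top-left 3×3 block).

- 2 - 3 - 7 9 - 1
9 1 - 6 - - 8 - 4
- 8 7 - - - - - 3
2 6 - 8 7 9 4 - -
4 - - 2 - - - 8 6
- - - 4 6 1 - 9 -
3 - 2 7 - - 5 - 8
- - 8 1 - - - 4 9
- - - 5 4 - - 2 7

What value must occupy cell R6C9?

2

Cell R6C9 itself could take any of {2, 5} by direct elimination.
Consider where 2 can go in column 9.
R4C9 is out (row 4 already has a 2).
So the only cell in column 9 that can hold 2 is R6C9.
Therefore R6C9 = 2.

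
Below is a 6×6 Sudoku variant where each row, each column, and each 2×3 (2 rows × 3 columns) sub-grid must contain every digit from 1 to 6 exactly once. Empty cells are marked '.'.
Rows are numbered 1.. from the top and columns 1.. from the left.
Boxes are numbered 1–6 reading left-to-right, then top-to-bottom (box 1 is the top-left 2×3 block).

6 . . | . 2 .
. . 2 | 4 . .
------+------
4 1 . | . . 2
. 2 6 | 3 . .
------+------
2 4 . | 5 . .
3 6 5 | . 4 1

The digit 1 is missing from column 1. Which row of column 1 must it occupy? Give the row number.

2

Consider where 1 can go in column 1.
row 4, column 1 is out (box 3 already has a 1).
So the only cell in column 1 that can hold 1 is row 2, column 1.
That is row 2.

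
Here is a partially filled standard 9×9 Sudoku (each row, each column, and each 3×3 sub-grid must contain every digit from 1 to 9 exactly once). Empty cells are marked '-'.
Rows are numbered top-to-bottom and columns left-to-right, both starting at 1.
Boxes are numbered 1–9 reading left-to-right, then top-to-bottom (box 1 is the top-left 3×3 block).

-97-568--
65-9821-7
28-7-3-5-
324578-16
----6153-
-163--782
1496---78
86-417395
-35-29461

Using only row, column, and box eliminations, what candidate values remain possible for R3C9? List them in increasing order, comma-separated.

Row 3 already contains {2, 3, 5, 7, 8}.
Column 9 already contains {1, 2, 5, 6, 7, 8}.
Its 3×3 block (box 3) already contains {1, 5, 7, 8}.
Removing those from 1–9 leaves {4, 9} as the candidates for R3C9.

4,9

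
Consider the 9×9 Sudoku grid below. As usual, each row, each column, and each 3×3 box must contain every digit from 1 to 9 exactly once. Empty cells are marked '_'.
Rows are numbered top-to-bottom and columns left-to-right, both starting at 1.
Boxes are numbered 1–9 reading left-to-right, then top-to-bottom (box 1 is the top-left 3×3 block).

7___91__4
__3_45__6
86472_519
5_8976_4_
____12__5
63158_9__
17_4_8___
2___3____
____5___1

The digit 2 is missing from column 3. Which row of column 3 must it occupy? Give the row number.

Consider where 2 can go in column 3.
r5c3 is out (row 5 already has a 2).
r7c3 is out (box 7 already has a 2).
r8c3 is out (row 8 already has a 2).
r9c3 is out (box 7 already has a 2).
So the only cell in column 3 that can hold 2 is r1c3.
That is row 1.

1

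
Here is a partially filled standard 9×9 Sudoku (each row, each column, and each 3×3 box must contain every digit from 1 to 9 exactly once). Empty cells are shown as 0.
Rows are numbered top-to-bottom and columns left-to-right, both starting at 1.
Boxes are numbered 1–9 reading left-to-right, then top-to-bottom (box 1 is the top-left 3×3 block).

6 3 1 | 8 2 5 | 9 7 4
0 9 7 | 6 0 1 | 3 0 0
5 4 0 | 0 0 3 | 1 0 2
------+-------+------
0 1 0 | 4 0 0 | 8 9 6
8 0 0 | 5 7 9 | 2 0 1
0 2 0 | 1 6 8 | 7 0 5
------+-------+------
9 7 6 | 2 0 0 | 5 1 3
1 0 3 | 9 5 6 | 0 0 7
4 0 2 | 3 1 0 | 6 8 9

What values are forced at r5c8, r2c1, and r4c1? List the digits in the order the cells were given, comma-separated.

For r5c8:
  Consider where 3 can go in row 5.
  r5c2 is out (column 2 already has a 3).
  r5c3 is out (column 3 already has a 3).
  So the only cell in row 5 that can hold 3 is r5c8.
  So r5c8 = 3.
For r2c1:
  Row 2 already contains {1, 3, 6, 7, 9}.
  Column 1 already contains {1, 4, 5, 6, 8, 9}.
  Its 3×3 block (box 1) already contains {1, 3, 4, 5, 6, 7, 9}.
  The only value from 1–9 not eliminated is 2, so r2c1 = 2.
For r4c1:
  Consider where 7 can go in box 4.
  r4c3 is out (column 3 already has a 7).
  r5c2 is out (row 5 already has a 7).
  r5c3 is out (row 5 already has a 7).
  r6c1 is out (row 6 already has a 7).
  r6c3 is out (row 6 already has a 7).
  So the only cell in box 4 that can hold 7 is r4c1.
  So r4c1 = 7.

3,2,7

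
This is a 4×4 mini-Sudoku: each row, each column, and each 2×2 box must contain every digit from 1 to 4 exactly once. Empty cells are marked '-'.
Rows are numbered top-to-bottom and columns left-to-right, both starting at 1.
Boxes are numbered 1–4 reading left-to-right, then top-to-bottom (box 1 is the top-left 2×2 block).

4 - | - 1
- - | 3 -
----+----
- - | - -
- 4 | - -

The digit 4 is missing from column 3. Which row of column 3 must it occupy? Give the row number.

3

Consider where 4 can go in column 3.
R1C3 is out (row 1 already has a 4).
R4C3 is out (row 4 already has a 4).
So the only cell in column 3 that can hold 4 is R3C3.
That is row 3.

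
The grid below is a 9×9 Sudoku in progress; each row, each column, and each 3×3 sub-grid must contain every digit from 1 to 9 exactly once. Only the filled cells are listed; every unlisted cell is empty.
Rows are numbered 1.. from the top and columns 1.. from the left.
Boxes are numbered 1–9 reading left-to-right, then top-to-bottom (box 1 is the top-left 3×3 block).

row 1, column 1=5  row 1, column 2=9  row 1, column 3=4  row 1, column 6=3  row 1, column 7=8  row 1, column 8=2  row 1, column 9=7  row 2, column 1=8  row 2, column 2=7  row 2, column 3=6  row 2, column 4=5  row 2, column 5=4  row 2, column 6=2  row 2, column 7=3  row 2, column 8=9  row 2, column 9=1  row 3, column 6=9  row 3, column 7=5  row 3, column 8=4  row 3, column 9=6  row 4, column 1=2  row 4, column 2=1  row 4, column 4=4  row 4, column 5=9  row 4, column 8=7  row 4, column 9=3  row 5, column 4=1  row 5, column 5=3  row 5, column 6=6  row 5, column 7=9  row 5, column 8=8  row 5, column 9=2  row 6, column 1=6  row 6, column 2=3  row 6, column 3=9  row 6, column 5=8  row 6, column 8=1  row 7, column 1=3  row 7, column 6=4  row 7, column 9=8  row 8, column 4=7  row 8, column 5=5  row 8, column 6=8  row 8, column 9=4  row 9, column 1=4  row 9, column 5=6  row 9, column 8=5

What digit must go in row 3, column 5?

7

Cell row 3, column 5 itself could take any of {1, 7} by direct elimination.
Consider where 7 can go in row 3.
row 3, column 1 is out (box 1 already has a 7).
row 3, column 2 is out (column 2 already has a 7).
row 3, column 3 is out (box 1 already has a 7).
row 3, column 4 is out (column 4 already has a 7).
So the only cell in row 3 that can hold 7 is row 3, column 5.
Therefore row 3, column 5 = 7.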